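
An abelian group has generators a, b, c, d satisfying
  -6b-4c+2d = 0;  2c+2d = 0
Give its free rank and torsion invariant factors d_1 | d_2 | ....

rank_ℚ(R)=2; free=4−2=2
SNF(R) diag = [2, 6] → torsion [2, 6]

Answer: M ≅ ℤ^2 ⊕ ℤ/2 ⊕ ℤ/6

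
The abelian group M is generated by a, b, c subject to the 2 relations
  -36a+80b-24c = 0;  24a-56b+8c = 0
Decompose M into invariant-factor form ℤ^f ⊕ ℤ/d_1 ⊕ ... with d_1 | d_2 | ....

Answer: M ≅ ℤ^1 ⊕ ℤ/4 ⊕ ℤ/8

Derivation:
rank_ℚ(R)=2; free=3−2=1
SNF(R) diag = [4, 8] → torsion [4, 8]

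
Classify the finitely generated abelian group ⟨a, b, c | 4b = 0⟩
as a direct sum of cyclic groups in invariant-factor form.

Answer: M ≅ ℤ^2 ⊕ ℤ/4

Derivation:
rank_ℚ(R)=1; free=3−1=2
SNF(R) diag = [4] → torsion [4]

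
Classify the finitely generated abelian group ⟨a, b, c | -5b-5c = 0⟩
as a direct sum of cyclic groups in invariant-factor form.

rank_ℚ(R)=1; free=3−1=2
SNF(R) diag = [5] → torsion [5]

Answer: M ≅ ℤ^2 ⊕ ℤ/5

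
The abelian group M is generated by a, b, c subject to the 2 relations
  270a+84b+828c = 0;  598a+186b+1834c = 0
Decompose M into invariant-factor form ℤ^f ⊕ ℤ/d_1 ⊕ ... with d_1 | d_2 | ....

rank_ℚ(R)=2; free=3−2=1
SNF(R) diag = [2, 6] → torsion [2, 6]

Answer: M ≅ ℤ^1 ⊕ ℤ/2 ⊕ ℤ/6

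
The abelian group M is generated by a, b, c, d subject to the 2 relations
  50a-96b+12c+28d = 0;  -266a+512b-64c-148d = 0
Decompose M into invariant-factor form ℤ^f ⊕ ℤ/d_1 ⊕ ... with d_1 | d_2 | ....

Answer: M ≅ ℤ^2 ⊕ ℤ/2 ⊕ ℤ/4

Derivation:
rank_ℚ(R)=2; free=4−2=2
SNF(R) diag = [2, 4] → torsion [2, 4]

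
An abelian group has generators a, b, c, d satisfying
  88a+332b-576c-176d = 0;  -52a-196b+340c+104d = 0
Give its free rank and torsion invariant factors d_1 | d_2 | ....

rank_ℚ(R)=2; free=4−2=2
SNF(R) diag = [4, 4] → torsion [4, 4]

Answer: M ≅ ℤ^2 ⊕ ℤ/4 ⊕ ℤ/4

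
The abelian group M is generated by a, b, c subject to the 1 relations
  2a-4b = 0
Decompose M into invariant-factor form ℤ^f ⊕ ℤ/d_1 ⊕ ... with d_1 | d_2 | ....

Answer: M ≅ ℤ^2 ⊕ ℤ/2

Derivation:
rank_ℚ(R)=1; free=3−1=2
SNF(R) diag = [2] → torsion [2]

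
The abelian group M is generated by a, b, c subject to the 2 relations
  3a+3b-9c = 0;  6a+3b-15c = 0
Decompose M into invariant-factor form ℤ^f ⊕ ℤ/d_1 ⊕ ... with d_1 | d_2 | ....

Answer: M ≅ ℤ^1 ⊕ ℤ/3 ⊕ ℤ/3

Derivation:
rank_ℚ(R)=2; free=3−2=1
SNF(R) diag = [3, 3] → torsion [3, 3]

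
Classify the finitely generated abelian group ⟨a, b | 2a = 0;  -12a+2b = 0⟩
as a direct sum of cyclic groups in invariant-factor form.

rank_ℚ(R)=2; free=2−2=0
SNF(R) diag = [2, 2] → torsion [2, 2]

Answer: M ≅ ℤ/2 ⊕ ℤ/2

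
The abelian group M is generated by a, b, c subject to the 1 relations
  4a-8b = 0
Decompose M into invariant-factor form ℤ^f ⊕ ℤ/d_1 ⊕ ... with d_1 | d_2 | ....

Answer: M ≅ ℤ^2 ⊕ ℤ/4

Derivation:
rank_ℚ(R)=1; free=3−1=2
SNF(R) diag = [4] → torsion [4]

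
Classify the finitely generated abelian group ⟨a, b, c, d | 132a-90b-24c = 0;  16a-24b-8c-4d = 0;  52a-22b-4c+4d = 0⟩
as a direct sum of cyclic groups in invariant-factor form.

rank_ℚ(R)=3; free=4−3=1
SNF(R) diag = [2, 4, 12] → torsion [2, 4, 12]

Answer: M ≅ ℤ^1 ⊕ ℤ/2 ⊕ ℤ/4 ⊕ ℤ/12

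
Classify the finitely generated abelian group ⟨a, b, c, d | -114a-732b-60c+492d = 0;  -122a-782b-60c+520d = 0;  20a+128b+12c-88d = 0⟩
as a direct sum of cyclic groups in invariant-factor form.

Answer: M ≅ ℤ^1 ⊕ ℤ/2 ⊕ ℤ/6 ⊕ ℤ/12

Derivation:
rank_ℚ(R)=3; free=4−3=1
SNF(R) diag = [2, 6, 12] → torsion [2, 6, 12]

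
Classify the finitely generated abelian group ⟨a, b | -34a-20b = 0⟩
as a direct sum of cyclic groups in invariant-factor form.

rank_ℚ(R)=1; free=2−1=1
SNF(R) diag = [2] → torsion [2]

Answer: M ≅ ℤ^1 ⊕ ℤ/2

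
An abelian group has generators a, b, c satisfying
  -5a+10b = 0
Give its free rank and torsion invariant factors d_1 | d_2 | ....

Answer: M ≅ ℤ^2 ⊕ ℤ/5

Derivation:
rank_ℚ(R)=1; free=3−1=2
SNF(R) diag = [5] → torsion [5]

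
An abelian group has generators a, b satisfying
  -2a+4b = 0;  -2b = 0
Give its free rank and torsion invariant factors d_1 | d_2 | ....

rank_ℚ(R)=2; free=2−2=0
SNF(R) diag = [2, 2] → torsion [2, 2]

Answer: M ≅ ℤ/2 ⊕ ℤ/2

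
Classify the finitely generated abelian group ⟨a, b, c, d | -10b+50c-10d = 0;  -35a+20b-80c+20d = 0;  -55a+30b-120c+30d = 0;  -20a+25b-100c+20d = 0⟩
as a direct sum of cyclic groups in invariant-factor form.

rank_ℚ(R)=4; free=4−4=0
SNF(R) diag = [5, 5, 10, 10] → torsion [5, 5, 10, 10]

Answer: M ≅ ℤ/5 ⊕ ℤ/5 ⊕ ℤ/10 ⊕ ℤ/10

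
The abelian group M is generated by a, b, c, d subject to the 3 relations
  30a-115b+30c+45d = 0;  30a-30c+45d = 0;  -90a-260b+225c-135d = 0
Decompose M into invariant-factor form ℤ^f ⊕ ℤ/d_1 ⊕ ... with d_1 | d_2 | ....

Answer: M ≅ ℤ^1 ⊕ ℤ/5 ⊕ ℤ/15 ⊕ ℤ/15

Derivation:
rank_ℚ(R)=3; free=4−3=1
SNF(R) diag = [5, 15, 15] → torsion [5, 15, 15]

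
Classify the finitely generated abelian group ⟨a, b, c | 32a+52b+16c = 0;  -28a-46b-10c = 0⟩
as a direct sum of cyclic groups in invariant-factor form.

Answer: M ≅ ℤ^1 ⊕ ℤ/2 ⊕ ℤ/4

Derivation:
rank_ℚ(R)=2; free=3−2=1
SNF(R) diag = [2, 4] → torsion [2, 4]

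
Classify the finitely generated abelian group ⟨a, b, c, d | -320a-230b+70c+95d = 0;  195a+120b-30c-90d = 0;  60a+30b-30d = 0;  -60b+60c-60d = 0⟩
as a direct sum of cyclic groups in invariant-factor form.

Answer: M ≅ ℤ/5 ⊕ ℤ/15 ⊕ ℤ/30 ⊕ ℤ/60

Derivation:
rank_ℚ(R)=4; free=4−4=0
SNF(R) diag = [5, 15, 30, 60] → torsion [5, 15, 30, 60]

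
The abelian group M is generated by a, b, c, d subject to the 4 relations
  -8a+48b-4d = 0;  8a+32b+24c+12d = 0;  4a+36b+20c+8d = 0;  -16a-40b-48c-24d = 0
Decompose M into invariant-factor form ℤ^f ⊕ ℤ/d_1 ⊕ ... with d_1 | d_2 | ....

Answer: M ≅ ℤ/4 ⊕ ℤ/4 ⊕ ℤ/8 ⊕ ℤ/24

Derivation:
rank_ℚ(R)=4; free=4−4=0
SNF(R) diag = [4, 4, 8, 24] → torsion [4, 4, 8, 24]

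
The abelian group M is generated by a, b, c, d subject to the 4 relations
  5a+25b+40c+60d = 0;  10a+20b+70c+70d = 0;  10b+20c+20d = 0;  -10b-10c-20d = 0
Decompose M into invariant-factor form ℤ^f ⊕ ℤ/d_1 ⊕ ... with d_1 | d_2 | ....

Answer: M ≅ ℤ/5 ⊕ ℤ/10 ⊕ ℤ/10 ⊕ ℤ/10

Derivation:
rank_ℚ(R)=4; free=4−4=0
SNF(R) diag = [5, 10, 10, 10] → torsion [5, 10, 10, 10]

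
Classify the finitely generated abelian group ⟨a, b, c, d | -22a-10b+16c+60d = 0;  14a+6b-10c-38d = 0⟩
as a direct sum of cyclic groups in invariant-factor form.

rank_ℚ(R)=2; free=4−2=2
SNF(R) diag = [2, 2] → torsion [2, 2]

Answer: M ≅ ℤ^2 ⊕ ℤ/2 ⊕ ℤ/2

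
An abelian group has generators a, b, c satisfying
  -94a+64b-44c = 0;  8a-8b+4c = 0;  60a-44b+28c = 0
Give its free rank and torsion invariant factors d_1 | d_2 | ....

rank_ℚ(R)=3; free=3−3=0
SNF(R) diag = [2, 4, 12] → torsion [2, 4, 12]

Answer: M ≅ ℤ/2 ⊕ ℤ/4 ⊕ ℤ/12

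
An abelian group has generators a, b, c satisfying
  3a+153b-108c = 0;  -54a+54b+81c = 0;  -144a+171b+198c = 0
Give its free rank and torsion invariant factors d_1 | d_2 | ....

rank_ℚ(R)=3; free=3−3=0
SNF(R) diag = [3, 9, 27] → torsion [3, 9, 27]

Answer: M ≅ ℤ/3 ⊕ ℤ/9 ⊕ ℤ/27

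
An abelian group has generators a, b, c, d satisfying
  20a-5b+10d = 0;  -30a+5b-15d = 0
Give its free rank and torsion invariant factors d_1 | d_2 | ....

Answer: M ≅ ℤ^2 ⊕ ℤ/5 ⊕ ℤ/5

Derivation:
rank_ℚ(R)=2; free=4−2=2
SNF(R) diag = [5, 5] → torsion [5, 5]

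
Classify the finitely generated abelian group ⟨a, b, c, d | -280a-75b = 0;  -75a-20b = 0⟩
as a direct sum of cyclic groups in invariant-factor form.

Answer: M ≅ ℤ^2 ⊕ ℤ/5 ⊕ ℤ/5

Derivation:
rank_ℚ(R)=2; free=4−2=2
SNF(R) diag = [5, 5] → torsion [5, 5]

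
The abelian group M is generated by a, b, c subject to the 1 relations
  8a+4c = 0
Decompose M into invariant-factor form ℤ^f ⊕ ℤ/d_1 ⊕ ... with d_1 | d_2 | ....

Answer: M ≅ ℤ^2 ⊕ ℤ/4

Derivation:
rank_ℚ(R)=1; free=3−1=2
SNF(R) diag = [4] → torsion [4]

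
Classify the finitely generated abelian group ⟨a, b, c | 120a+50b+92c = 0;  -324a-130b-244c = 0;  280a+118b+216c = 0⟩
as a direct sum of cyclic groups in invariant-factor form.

rank_ℚ(R)=3; free=3−3=0
SNF(R) diag = [2, 4, 12] → torsion [2, 4, 12]

Answer: M ≅ ℤ/2 ⊕ ℤ/4 ⊕ ℤ/12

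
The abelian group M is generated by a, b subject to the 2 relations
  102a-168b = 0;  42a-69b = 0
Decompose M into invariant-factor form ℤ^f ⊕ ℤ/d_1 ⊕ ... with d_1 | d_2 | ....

rank_ℚ(R)=2; free=2−2=0
SNF(R) diag = [3, 6] → torsion [3, 6]

Answer: M ≅ ℤ/3 ⊕ ℤ/6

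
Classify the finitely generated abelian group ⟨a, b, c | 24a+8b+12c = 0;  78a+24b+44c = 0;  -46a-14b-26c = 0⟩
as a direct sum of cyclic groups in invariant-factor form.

Answer: M ≅ ℤ/2 ⊕ ℤ/2 ⊕ ℤ/4

Derivation:
rank_ℚ(R)=3; free=3−3=0
SNF(R) diag = [2, 2, 4] → torsion [2, 2, 4]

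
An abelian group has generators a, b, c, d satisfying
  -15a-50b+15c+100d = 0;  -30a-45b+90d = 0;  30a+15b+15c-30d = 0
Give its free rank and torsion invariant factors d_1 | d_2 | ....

rank_ℚ(R)=3; free=4−3=1
SNF(R) diag = [5, 15, 15] → torsion [5, 15, 15]

Answer: M ≅ ℤ^1 ⊕ ℤ/5 ⊕ ℤ/15 ⊕ ℤ/15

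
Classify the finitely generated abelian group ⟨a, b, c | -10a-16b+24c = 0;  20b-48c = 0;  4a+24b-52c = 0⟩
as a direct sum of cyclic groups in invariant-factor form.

rank_ℚ(R)=3; free=3−3=0
SNF(R) diag = [2, 4, 4] → torsion [2, 4, 4]

Answer: M ≅ ℤ/2 ⊕ ℤ/4 ⊕ ℤ/4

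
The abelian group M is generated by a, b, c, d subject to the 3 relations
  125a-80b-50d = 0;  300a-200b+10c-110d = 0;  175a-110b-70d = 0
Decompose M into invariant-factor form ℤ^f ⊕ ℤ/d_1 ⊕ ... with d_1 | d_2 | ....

rank_ℚ(R)=3; free=4−3=1
SNF(R) diag = [5, 10, 10] → torsion [5, 10, 10]

Answer: M ≅ ℤ^1 ⊕ ℤ/5 ⊕ ℤ/10 ⊕ ℤ/10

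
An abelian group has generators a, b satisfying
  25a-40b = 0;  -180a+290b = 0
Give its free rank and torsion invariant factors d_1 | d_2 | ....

rank_ℚ(R)=2; free=2−2=0
SNF(R) diag = [5, 10] → torsion [5, 10]

Answer: M ≅ ℤ/5 ⊕ ℤ/10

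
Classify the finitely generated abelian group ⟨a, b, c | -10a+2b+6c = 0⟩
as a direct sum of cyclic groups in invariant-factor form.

Answer: M ≅ ℤ^2 ⊕ ℤ/2

Derivation:
rank_ℚ(R)=1; free=3−1=2
SNF(R) diag = [2] → torsion [2]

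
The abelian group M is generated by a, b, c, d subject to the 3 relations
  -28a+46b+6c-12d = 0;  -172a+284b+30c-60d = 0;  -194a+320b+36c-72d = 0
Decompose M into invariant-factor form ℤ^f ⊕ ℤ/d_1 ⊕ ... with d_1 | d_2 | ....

Answer: M ≅ ℤ^1 ⊕ ℤ/2 ⊕ ℤ/2 ⊕ ℤ/6

Derivation:
rank_ℚ(R)=3; free=4−3=1
SNF(R) diag = [2, 2, 6] → torsion [2, 2, 6]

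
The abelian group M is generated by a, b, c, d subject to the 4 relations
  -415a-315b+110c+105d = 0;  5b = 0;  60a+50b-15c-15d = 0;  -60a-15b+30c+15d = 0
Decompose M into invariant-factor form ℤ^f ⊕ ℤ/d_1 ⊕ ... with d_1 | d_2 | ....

rank_ℚ(R)=4; free=4−4=0
SNF(R) diag = [5, 5, 15, 15] → torsion [5, 5, 15, 15]

Answer: M ≅ ℤ/5 ⊕ ℤ/5 ⊕ ℤ/15 ⊕ ℤ/15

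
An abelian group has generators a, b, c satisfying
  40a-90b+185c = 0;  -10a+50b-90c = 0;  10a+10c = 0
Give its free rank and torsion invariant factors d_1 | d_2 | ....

Answer: M ≅ ℤ/5 ⊕ ℤ/10 ⊕ ℤ/10

Derivation:
rank_ℚ(R)=3; free=3−3=0
SNF(R) diag = [5, 10, 10] → torsion [5, 10, 10]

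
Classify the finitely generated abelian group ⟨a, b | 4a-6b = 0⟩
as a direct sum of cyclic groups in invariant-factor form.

Answer: M ≅ ℤ^1 ⊕ ℤ/2

Derivation:
rank_ℚ(R)=1; free=2−1=1
SNF(R) diag = [2] → torsion [2]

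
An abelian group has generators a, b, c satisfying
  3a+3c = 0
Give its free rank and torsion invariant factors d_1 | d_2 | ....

Answer: M ≅ ℤ^2 ⊕ ℤ/3

Derivation:
rank_ℚ(R)=1; free=3−1=2
SNF(R) diag = [3] → torsion [3]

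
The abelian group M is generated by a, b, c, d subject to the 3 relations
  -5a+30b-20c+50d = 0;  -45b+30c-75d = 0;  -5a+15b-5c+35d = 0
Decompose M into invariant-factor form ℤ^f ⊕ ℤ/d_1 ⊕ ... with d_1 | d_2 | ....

rank_ℚ(R)=3; free=4−3=1
SNF(R) diag = [5, 15, 15] → torsion [5, 15, 15]

Answer: M ≅ ℤ^1 ⊕ ℤ/5 ⊕ ℤ/15 ⊕ ℤ/15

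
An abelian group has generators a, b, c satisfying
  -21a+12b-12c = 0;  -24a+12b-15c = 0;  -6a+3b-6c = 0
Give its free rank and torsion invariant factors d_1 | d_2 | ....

rank_ℚ(R)=3; free=3−3=0
SNF(R) diag = [3, 3, 9] → torsion [3, 3, 9]

Answer: M ≅ ℤ/3 ⊕ ℤ/3 ⊕ ℤ/9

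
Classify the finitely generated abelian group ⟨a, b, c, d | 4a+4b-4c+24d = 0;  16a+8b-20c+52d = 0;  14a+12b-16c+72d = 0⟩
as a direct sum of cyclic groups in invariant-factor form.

Answer: M ≅ ℤ^1 ⊕ ℤ/2 ⊕ ℤ/4 ⊕ ℤ/4

Derivation:
rank_ℚ(R)=3; free=4−3=1
SNF(R) diag = [2, 4, 4] → torsion [2, 4, 4]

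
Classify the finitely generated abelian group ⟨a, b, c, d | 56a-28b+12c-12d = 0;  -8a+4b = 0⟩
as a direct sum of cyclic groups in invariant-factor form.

Answer: M ≅ ℤ^2 ⊕ ℤ/4 ⊕ ℤ/12

Derivation:
rank_ℚ(R)=2; free=4−2=2
SNF(R) diag = [4, 12] → torsion [4, 12]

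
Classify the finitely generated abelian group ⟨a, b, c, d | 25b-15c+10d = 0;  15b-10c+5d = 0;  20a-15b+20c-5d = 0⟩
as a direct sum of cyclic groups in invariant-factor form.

Answer: M ≅ ℤ^1 ⊕ ℤ/5 ⊕ ℤ/5 ⊕ ℤ/10

Derivation:
rank_ℚ(R)=3; free=4−3=1
SNF(R) diag = [5, 5, 10] → torsion [5, 5, 10]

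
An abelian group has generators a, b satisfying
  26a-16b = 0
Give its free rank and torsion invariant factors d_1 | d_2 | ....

Answer: M ≅ ℤ^1 ⊕ ℤ/2

Derivation:
rank_ℚ(R)=1; free=2−1=1
SNF(R) diag = [2] → torsion [2]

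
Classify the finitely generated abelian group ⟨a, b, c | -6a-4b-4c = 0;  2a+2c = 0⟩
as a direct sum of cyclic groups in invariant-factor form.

rank_ℚ(R)=2; free=3−2=1
SNF(R) diag = [2, 2] → torsion [2, 2]

Answer: M ≅ ℤ^1 ⊕ ℤ/2 ⊕ ℤ/2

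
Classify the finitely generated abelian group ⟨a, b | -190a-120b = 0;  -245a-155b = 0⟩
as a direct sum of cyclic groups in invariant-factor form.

rank_ℚ(R)=2; free=2−2=0
SNF(R) diag = [5, 10] → torsion [5, 10]

Answer: M ≅ ℤ/5 ⊕ ℤ/10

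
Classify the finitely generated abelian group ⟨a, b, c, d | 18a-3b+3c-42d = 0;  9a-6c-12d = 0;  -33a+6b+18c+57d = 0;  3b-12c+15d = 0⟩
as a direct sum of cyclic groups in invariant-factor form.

rank_ℚ(R)=4; free=4−4=0
SNF(R) diag = [3, 3, 3, 9] → torsion [3, 3, 3, 9]

Answer: M ≅ ℤ/3 ⊕ ℤ/3 ⊕ ℤ/3 ⊕ ℤ/9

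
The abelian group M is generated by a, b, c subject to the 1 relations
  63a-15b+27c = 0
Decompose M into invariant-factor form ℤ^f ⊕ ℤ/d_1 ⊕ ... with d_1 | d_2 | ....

Answer: M ≅ ℤ^2 ⊕ ℤ/3

Derivation:
rank_ℚ(R)=1; free=3−1=2
SNF(R) diag = [3] → torsion [3]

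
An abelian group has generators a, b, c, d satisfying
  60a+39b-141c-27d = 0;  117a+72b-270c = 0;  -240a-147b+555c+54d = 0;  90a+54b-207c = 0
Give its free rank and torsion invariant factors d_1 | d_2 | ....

rank_ℚ(R)=4; free=4−4=0
SNF(R) diag = [3, 9, 9, 27] → torsion [3, 9, 9, 27]

Answer: M ≅ ℤ/3 ⊕ ℤ/9 ⊕ ℤ/9 ⊕ ℤ/27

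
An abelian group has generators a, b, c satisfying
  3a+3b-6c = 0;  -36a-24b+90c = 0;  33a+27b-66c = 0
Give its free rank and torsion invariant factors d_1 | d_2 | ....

Answer: M ≅ ℤ/3 ⊕ ℤ/6 ⊕ ℤ/18

Derivation:
rank_ℚ(R)=3; free=3−3=0
SNF(R) diag = [3, 6, 18] → torsion [3, 6, 18]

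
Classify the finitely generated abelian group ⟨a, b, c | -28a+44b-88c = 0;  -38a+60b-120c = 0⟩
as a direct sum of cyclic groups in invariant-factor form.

Answer: M ≅ ℤ^1 ⊕ ℤ/2 ⊕ ℤ/4

Derivation:
rank_ℚ(R)=2; free=3−2=1
SNF(R) diag = [2, 4] → torsion [2, 4]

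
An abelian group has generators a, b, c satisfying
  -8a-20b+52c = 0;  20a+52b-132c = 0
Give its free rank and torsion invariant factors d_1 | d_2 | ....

rank_ℚ(R)=2; free=3−2=1
SNF(R) diag = [4, 4] → torsion [4, 4]

Answer: M ≅ ℤ^1 ⊕ ℤ/4 ⊕ ℤ/4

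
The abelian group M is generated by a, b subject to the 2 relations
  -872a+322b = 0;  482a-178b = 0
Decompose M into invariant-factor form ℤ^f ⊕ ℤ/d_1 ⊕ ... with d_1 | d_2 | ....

Answer: M ≅ ℤ/2 ⊕ ℤ/6

Derivation:
rank_ℚ(R)=2; free=2−2=0
SNF(R) diag = [2, 6] → torsion [2, 6]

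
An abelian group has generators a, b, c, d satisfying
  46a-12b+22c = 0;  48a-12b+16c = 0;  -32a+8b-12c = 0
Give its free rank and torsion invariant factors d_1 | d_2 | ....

rank_ℚ(R)=3; free=4−3=1
SNF(R) diag = [2, 4, 4] → torsion [2, 4, 4]

Answer: M ≅ ℤ^1 ⊕ ℤ/2 ⊕ ℤ/4 ⊕ ℤ/4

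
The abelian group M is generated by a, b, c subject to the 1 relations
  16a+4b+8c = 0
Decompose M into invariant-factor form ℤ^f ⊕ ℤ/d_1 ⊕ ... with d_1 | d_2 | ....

rank_ℚ(R)=1; free=3−1=2
SNF(R) diag = [4] → torsion [4]

Answer: M ≅ ℤ^2 ⊕ ℤ/4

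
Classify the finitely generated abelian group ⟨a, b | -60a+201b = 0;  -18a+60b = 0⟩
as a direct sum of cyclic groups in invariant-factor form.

rank_ℚ(R)=2; free=2−2=0
SNF(R) diag = [3, 6] → torsion [3, 6]

Answer: M ≅ ℤ/3 ⊕ ℤ/6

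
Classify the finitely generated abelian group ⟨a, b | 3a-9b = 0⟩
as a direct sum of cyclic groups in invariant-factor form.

Answer: M ≅ ℤ^1 ⊕ ℤ/3

Derivation:
rank_ℚ(R)=1; free=2−1=1
SNF(R) diag = [3] → torsion [3]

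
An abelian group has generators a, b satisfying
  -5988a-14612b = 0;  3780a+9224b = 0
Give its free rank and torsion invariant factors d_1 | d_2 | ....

rank_ℚ(R)=2; free=2−2=0
SNF(R) diag = [4, 12] → torsion [4, 12]

Answer: M ≅ ℤ/4 ⊕ ℤ/12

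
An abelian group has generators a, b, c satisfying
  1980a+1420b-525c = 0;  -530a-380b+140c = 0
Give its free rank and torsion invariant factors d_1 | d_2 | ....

rank_ℚ(R)=2; free=3−2=1
SNF(R) diag = [5, 10] → torsion [5, 10]

Answer: M ≅ ℤ^1 ⊕ ℤ/5 ⊕ ℤ/10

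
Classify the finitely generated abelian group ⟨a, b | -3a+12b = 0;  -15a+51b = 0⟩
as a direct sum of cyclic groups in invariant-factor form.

Answer: M ≅ ℤ/3 ⊕ ℤ/9

Derivation:
rank_ℚ(R)=2; free=2−2=0
SNF(R) diag = [3, 9] → torsion [3, 9]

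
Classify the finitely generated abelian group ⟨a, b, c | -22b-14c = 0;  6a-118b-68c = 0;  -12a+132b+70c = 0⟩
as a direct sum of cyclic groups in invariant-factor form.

Answer: M ≅ ℤ/2 ⊕ ℤ/2 ⊕ ℤ/6

Derivation:
rank_ℚ(R)=3; free=3−3=0
SNF(R) diag = [2, 2, 6] → torsion [2, 2, 6]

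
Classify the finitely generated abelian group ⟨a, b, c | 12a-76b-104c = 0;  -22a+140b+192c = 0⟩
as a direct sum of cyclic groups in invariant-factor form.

rank_ℚ(R)=2; free=3−2=1
SNF(R) diag = [2, 4] → torsion [2, 4]

Answer: M ≅ ℤ^1 ⊕ ℤ/2 ⊕ ℤ/4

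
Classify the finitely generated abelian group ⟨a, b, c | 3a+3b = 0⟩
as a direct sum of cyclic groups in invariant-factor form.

rank_ℚ(R)=1; free=3−1=2
SNF(R) diag = [3] → torsion [3]

Answer: M ≅ ℤ^2 ⊕ ℤ/3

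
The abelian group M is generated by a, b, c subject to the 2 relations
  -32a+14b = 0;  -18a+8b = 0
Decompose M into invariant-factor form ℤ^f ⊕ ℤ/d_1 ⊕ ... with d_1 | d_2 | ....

Answer: M ≅ ℤ^1 ⊕ ℤ/2 ⊕ ℤ/2

Derivation:
rank_ℚ(R)=2; free=3−2=1
SNF(R) diag = [2, 2] → torsion [2, 2]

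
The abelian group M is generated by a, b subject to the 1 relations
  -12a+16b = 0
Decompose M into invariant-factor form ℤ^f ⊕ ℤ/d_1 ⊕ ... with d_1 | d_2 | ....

Answer: M ≅ ℤ^1 ⊕ ℤ/4

Derivation:
rank_ℚ(R)=1; free=2−1=1
SNF(R) diag = [4] → torsion [4]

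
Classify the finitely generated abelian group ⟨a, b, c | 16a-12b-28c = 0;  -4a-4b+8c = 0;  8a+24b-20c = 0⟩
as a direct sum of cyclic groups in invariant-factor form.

Answer: M ≅ ℤ/4 ⊕ ℤ/4 ⊕ ℤ/12

Derivation:
rank_ℚ(R)=3; free=3−3=0
SNF(R) diag = [4, 4, 12] → torsion [4, 4, 12]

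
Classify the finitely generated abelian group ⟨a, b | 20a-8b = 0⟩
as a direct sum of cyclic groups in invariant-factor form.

Answer: M ≅ ℤ^1 ⊕ ℤ/4

Derivation:
rank_ℚ(R)=1; free=2−1=1
SNF(R) diag = [4] → torsion [4]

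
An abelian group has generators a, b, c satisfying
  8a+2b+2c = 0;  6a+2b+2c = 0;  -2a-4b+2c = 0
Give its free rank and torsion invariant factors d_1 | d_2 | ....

Answer: M ≅ ℤ/2 ⊕ ℤ/2 ⊕ ℤ/6

Derivation:
rank_ℚ(R)=3; free=3−3=0
SNF(R) diag = [2, 2, 6] → torsion [2, 2, 6]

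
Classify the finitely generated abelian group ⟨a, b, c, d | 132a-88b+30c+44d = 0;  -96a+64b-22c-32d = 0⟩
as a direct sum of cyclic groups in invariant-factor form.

Answer: M ≅ ℤ^2 ⊕ ℤ/2 ⊕ ℤ/4

Derivation:
rank_ℚ(R)=2; free=4−2=2
SNF(R) diag = [2, 4] → torsion [2, 4]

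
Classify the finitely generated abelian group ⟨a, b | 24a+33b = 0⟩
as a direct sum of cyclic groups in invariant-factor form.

Answer: M ≅ ℤ^1 ⊕ ℤ/3

Derivation:
rank_ℚ(R)=1; free=2−1=1
SNF(R) diag = [3] → torsion [3]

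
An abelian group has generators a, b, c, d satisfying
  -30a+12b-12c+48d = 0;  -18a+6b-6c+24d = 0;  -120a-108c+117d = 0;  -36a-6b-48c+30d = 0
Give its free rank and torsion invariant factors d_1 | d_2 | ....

rank_ℚ(R)=4; free=4−4=0
SNF(R) diag = [3, 6, 18, 54] → torsion [3, 6, 18, 54]

Answer: M ≅ ℤ/3 ⊕ ℤ/6 ⊕ ℤ/18 ⊕ ℤ/54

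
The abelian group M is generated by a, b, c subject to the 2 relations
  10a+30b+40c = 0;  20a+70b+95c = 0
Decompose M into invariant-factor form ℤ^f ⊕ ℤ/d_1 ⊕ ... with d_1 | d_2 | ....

rank_ℚ(R)=2; free=3−2=1
SNF(R) diag = [5, 10] → torsion [5, 10]

Answer: M ≅ ℤ^1 ⊕ ℤ/5 ⊕ ℤ/10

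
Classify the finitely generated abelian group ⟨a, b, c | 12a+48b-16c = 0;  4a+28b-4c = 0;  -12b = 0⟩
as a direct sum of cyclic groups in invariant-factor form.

rank_ℚ(R)=3; free=3−3=0
SNF(R) diag = [4, 4, 12] → torsion [4, 4, 12]

Answer: M ≅ ℤ/4 ⊕ ℤ/4 ⊕ ℤ/12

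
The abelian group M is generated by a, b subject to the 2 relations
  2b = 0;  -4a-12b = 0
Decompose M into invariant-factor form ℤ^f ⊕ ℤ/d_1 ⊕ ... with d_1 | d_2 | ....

Answer: M ≅ ℤ/2 ⊕ ℤ/4

Derivation:
rank_ℚ(R)=2; free=2−2=0
SNF(R) diag = [2, 4] → torsion [2, 4]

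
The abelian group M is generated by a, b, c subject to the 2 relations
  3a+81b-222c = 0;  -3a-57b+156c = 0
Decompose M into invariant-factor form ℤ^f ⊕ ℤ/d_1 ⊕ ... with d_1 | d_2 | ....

rank_ℚ(R)=2; free=3−2=1
SNF(R) diag = [3, 6] → torsion [3, 6]

Answer: M ≅ ℤ^1 ⊕ ℤ/3 ⊕ ℤ/6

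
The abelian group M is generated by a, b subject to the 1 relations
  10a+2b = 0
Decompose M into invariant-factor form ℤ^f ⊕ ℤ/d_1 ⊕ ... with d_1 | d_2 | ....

rank_ℚ(R)=1; free=2−1=1
SNF(R) diag = [2] → torsion [2]

Answer: M ≅ ℤ^1 ⊕ ℤ/2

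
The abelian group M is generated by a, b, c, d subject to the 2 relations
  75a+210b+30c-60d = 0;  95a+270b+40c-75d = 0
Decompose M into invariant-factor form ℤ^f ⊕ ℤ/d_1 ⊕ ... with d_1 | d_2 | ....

rank_ℚ(R)=2; free=4−2=2
SNF(R) diag = [5, 15] → torsion [5, 15]

Answer: M ≅ ℤ^2 ⊕ ℤ/5 ⊕ ℤ/15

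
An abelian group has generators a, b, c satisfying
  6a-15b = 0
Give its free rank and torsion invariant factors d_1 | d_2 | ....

rank_ℚ(R)=1; free=3−1=2
SNF(R) diag = [3] → torsion [3]

Answer: M ≅ ℤ^2 ⊕ ℤ/3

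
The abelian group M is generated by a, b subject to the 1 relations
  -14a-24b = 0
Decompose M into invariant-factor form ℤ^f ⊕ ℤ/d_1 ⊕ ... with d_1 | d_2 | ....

Answer: M ≅ ℤ^1 ⊕ ℤ/2

Derivation:
rank_ℚ(R)=1; free=2−1=1
SNF(R) diag = [2] → torsion [2]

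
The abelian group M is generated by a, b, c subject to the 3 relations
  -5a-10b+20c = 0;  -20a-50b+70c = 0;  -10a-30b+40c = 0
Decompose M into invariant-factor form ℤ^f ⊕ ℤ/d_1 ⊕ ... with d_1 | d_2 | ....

rank_ℚ(R)=3; free=3−3=0
SNF(R) diag = [5, 10, 10] → torsion [5, 10, 10]

Answer: M ≅ ℤ/5 ⊕ ℤ/10 ⊕ ℤ/10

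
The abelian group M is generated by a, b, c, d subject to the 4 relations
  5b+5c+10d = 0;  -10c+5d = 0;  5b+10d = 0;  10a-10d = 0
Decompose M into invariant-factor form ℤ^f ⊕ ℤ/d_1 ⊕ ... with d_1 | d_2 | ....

Answer: M ≅ ℤ/5 ⊕ ℤ/5 ⊕ ℤ/5 ⊕ ℤ/10

Derivation:
rank_ℚ(R)=4; free=4−4=0
SNF(R) diag = [5, 5, 5, 10] → torsion [5, 5, 5, 10]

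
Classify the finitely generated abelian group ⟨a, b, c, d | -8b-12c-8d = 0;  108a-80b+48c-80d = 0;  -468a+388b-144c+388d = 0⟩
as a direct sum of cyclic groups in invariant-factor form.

rank_ℚ(R)=3; free=4−3=1
SNF(R) diag = [4, 12, 36] → torsion [4, 12, 36]

Answer: M ≅ ℤ^1 ⊕ ℤ/4 ⊕ ℤ/12 ⊕ ℤ/36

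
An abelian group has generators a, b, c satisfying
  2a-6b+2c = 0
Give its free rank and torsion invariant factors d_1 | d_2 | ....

rank_ℚ(R)=1; free=3−1=2
SNF(R) diag = [2] → torsion [2]

Answer: M ≅ ℤ^2 ⊕ ℤ/2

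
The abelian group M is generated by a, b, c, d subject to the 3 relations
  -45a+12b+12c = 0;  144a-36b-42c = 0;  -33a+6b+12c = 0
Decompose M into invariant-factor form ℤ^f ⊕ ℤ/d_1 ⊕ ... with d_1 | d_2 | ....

Answer: M ≅ ℤ^1 ⊕ ℤ/3 ⊕ ℤ/6 ⊕ ℤ/6

Derivation:
rank_ℚ(R)=3; free=4−3=1
SNF(R) diag = [3, 6, 6] → torsion [3, 6, 6]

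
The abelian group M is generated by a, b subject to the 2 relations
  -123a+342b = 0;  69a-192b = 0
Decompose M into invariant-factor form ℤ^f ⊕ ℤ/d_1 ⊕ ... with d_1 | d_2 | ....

rank_ℚ(R)=2; free=2−2=0
SNF(R) diag = [3, 6] → torsion [3, 6]

Answer: M ≅ ℤ/3 ⊕ ℤ/6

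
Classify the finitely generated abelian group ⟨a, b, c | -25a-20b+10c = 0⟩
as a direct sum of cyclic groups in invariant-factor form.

rank_ℚ(R)=1; free=3−1=2
SNF(R) diag = [5] → torsion [5]

Answer: M ≅ ℤ^2 ⊕ ℤ/5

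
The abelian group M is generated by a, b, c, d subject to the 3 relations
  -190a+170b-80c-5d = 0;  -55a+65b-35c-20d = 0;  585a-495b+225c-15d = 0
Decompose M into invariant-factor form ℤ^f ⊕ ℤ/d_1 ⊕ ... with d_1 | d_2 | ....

rank_ℚ(R)=3; free=4−3=1
SNF(R) diag = [5, 15, 30] → torsion [5, 15, 30]

Answer: M ≅ ℤ^1 ⊕ ℤ/5 ⊕ ℤ/15 ⊕ ℤ/30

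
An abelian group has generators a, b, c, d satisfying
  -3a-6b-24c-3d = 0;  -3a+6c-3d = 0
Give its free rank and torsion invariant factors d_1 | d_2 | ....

Answer: M ≅ ℤ^2 ⊕ ℤ/3 ⊕ ℤ/6

Derivation:
rank_ℚ(R)=2; free=4−2=2
SNF(R) diag = [3, 6] → torsion [3, 6]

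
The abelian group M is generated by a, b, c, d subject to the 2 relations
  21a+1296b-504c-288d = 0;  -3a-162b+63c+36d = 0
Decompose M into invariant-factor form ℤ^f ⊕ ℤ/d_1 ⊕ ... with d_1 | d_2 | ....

rank_ℚ(R)=2; free=4−2=2
SNF(R) diag = [3, 9] → torsion [3, 9]

Answer: M ≅ ℤ^2 ⊕ ℤ/3 ⊕ ℤ/9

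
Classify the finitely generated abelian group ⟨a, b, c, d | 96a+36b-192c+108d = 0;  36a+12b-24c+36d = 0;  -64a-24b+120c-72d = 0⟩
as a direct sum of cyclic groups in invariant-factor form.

rank_ℚ(R)=3; free=4−3=1
SNF(R) diag = [4, 12, 24] → torsion [4, 12, 24]

Answer: M ≅ ℤ^1 ⊕ ℤ/4 ⊕ ℤ/12 ⊕ ℤ/24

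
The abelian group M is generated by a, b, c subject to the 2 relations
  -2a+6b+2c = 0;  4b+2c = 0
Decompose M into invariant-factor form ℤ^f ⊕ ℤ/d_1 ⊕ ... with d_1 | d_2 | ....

rank_ℚ(R)=2; free=3−2=1
SNF(R) diag = [2, 2] → torsion [2, 2]

Answer: M ≅ ℤ^1 ⊕ ℤ/2 ⊕ ℤ/2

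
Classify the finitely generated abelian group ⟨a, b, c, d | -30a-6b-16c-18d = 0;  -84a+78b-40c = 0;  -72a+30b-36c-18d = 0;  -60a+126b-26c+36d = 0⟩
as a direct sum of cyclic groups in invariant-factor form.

rank_ℚ(R)=4; free=4−4=0
SNF(R) diag = [2, 6, 18, 18] → torsion [2, 6, 18, 18]

Answer: M ≅ ℤ/2 ⊕ ℤ/6 ⊕ ℤ/18 ⊕ ℤ/18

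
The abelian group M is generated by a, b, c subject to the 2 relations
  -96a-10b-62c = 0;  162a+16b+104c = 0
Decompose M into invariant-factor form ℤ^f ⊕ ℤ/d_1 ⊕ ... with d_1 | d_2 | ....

Answer: M ≅ ℤ^1 ⊕ ℤ/2 ⊕ ℤ/6

Derivation:
rank_ℚ(R)=2; free=3−2=1
SNF(R) diag = [2, 6] → torsion [2, 6]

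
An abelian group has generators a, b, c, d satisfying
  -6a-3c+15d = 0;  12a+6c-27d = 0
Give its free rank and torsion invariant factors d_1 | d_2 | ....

Answer: M ≅ ℤ^2 ⊕ ℤ/3 ⊕ ℤ/3

Derivation:
rank_ℚ(R)=2; free=4−2=2
SNF(R) diag = [3, 3] → torsion [3, 3]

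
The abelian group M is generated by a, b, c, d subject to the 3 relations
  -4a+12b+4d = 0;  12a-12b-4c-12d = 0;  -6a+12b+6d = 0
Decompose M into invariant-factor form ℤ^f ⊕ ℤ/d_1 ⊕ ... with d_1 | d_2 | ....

rank_ℚ(R)=3; free=4−3=1
SNF(R) diag = [2, 4, 12] → torsion [2, 4, 12]

Answer: M ≅ ℤ^1 ⊕ ℤ/2 ⊕ ℤ/4 ⊕ ℤ/12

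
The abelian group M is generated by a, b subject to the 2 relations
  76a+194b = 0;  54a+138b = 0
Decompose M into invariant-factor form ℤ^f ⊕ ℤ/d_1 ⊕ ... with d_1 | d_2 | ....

rank_ℚ(R)=2; free=2−2=0
SNF(R) diag = [2, 6] → torsion [2, 6]

Answer: M ≅ ℤ/2 ⊕ ℤ/6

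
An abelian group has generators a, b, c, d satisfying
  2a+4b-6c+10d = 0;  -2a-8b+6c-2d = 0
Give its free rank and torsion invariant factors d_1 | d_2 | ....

rank_ℚ(R)=2; free=4−2=2
SNF(R) diag = [2, 4] → torsion [2, 4]

Answer: M ≅ ℤ^2 ⊕ ℤ/2 ⊕ ℤ/4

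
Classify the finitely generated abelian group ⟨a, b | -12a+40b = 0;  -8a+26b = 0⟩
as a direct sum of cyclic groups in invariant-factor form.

Answer: M ≅ ℤ/2 ⊕ ℤ/4

Derivation:
rank_ℚ(R)=2; free=2−2=0
SNF(R) diag = [2, 4] → torsion [2, 4]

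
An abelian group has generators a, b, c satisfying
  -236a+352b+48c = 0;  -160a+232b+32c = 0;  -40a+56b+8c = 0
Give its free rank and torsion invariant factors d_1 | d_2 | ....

Answer: M ≅ ℤ/4 ⊕ ℤ/8 ⊕ ℤ/8

Derivation:
rank_ℚ(R)=3; free=3−3=0
SNF(R) diag = [4, 8, 8] → torsion [4, 8, 8]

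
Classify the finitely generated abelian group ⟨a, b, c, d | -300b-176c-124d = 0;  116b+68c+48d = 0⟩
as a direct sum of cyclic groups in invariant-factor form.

Answer: M ≅ ℤ^2 ⊕ ℤ/4 ⊕ ℤ/4

Derivation:
rank_ℚ(R)=2; free=4−2=2
SNF(R) diag = [4, 4] → torsion [4, 4]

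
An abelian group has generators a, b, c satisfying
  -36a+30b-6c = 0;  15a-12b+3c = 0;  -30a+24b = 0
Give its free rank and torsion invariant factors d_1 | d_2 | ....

rank_ℚ(R)=3; free=3−3=0
SNF(R) diag = [3, 6, 6] → torsion [3, 6, 6]

Answer: M ≅ ℤ/3 ⊕ ℤ/6 ⊕ ℤ/6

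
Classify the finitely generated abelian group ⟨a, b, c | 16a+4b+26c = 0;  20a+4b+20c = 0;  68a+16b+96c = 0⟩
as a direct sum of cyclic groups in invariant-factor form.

rank_ℚ(R)=3; free=3−3=0
SNF(R) diag = [2, 4, 4] → torsion [2, 4, 4]

Answer: M ≅ ℤ/2 ⊕ ℤ/4 ⊕ ℤ/4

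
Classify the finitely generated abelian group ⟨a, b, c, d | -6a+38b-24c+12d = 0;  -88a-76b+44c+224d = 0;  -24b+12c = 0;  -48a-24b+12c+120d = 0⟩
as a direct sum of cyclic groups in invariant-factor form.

rank_ℚ(R)=4; free=4−4=0
SNF(R) diag = [2, 4, 12, 24] → torsion [2, 4, 12, 24]

Answer: M ≅ ℤ/2 ⊕ ℤ/4 ⊕ ℤ/12 ⊕ ℤ/24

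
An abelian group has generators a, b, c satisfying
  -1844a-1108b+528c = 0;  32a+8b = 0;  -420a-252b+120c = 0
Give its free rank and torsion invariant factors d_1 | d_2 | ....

Answer: M ≅ ℤ/4 ⊕ ℤ/8 ⊕ ℤ/24

Derivation:
rank_ℚ(R)=3; free=3−3=0
SNF(R) diag = [4, 8, 24] → torsion [4, 8, 24]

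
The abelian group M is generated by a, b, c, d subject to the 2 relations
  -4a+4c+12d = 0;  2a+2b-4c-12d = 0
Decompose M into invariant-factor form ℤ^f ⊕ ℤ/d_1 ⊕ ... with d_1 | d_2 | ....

rank_ℚ(R)=2; free=4−2=2
SNF(R) diag = [2, 4] → torsion [2, 4]

Answer: M ≅ ℤ^2 ⊕ ℤ/2 ⊕ ℤ/4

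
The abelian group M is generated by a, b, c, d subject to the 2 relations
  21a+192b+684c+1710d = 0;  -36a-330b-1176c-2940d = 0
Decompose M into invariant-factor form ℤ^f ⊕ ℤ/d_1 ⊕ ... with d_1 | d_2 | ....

rank_ℚ(R)=2; free=4−2=2
SNF(R) diag = [3, 6] → torsion [3, 6]

Answer: M ≅ ℤ^2 ⊕ ℤ/3 ⊕ ℤ/6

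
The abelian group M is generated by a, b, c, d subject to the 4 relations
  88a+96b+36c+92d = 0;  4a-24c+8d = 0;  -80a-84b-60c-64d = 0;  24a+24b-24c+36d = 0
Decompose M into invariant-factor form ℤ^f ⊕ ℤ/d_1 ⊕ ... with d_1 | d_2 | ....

Answer: M ≅ ℤ/4 ⊕ ℤ/12 ⊕ ℤ/12 ⊕ ℤ/36

Derivation:
rank_ℚ(R)=4; free=4−4=0
SNF(R) diag = [4, 12, 12, 36] → torsion [4, 12, 12, 36]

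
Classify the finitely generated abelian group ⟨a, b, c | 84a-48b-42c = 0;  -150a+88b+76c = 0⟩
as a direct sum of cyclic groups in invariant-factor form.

Answer: M ≅ ℤ^1 ⊕ ℤ/2 ⊕ ℤ/6

Derivation:
rank_ℚ(R)=2; free=3−2=1
SNF(R) diag = [2, 6] → torsion [2, 6]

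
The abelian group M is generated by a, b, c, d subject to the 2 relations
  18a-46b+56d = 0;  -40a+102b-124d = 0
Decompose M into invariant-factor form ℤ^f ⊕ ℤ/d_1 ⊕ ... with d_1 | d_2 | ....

rank_ℚ(R)=2; free=4−2=2
SNF(R) diag = [2, 2] → torsion [2, 2]

Answer: M ≅ ℤ^2 ⊕ ℤ/2 ⊕ ℤ/2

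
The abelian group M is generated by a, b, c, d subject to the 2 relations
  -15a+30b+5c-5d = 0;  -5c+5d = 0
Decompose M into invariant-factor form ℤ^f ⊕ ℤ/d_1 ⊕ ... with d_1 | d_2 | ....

Answer: M ≅ ℤ^2 ⊕ ℤ/5 ⊕ ℤ/15

Derivation:
rank_ℚ(R)=2; free=4−2=2
SNF(R) diag = [5, 15] → torsion [5, 15]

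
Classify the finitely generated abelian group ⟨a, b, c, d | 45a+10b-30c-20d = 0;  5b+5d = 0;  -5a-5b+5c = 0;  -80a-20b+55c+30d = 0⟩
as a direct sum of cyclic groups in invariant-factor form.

rank_ℚ(R)=4; free=4−4=0
SNF(R) diag = [5, 5, 5, 15] → torsion [5, 5, 5, 15]

Answer: M ≅ ℤ/5 ⊕ ℤ/5 ⊕ ℤ/5 ⊕ ℤ/15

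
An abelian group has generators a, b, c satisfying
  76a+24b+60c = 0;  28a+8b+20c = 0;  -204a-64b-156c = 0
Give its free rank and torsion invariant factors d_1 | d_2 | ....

rank_ℚ(R)=3; free=3−3=0
SNF(R) diag = [4, 8, 8] → torsion [4, 8, 8]

Answer: M ≅ ℤ/4 ⊕ ℤ/8 ⊕ ℤ/8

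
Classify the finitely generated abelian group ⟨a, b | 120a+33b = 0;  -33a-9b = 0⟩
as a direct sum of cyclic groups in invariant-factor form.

rank_ℚ(R)=2; free=2−2=0
SNF(R) diag = [3, 3] → torsion [3, 3]

Answer: M ≅ ℤ/3 ⊕ ℤ/3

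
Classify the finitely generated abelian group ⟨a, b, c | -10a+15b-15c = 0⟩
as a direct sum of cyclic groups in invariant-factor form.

rank_ℚ(R)=1; free=3−1=2
SNF(R) diag = [5] → torsion [5]

Answer: M ≅ ℤ^2 ⊕ ℤ/5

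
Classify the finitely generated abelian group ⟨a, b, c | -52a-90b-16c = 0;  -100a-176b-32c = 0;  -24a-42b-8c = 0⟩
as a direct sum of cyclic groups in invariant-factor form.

rank_ℚ(R)=3; free=3−3=0
SNF(R) diag = [2, 4, 8] → torsion [2, 4, 8]

Answer: M ≅ ℤ/2 ⊕ ℤ/4 ⊕ ℤ/8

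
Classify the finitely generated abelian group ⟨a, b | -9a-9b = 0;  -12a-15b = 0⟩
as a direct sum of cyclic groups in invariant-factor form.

rank_ℚ(R)=2; free=2−2=0
SNF(R) diag = [3, 9] → torsion [3, 9]

Answer: M ≅ ℤ/3 ⊕ ℤ/9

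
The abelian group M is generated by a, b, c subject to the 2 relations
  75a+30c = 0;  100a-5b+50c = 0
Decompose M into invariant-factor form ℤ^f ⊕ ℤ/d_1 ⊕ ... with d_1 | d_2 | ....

rank_ℚ(R)=2; free=3−2=1
SNF(R) diag = [5, 15] → torsion [5, 15]

Answer: M ≅ ℤ^1 ⊕ ℤ/5 ⊕ ℤ/15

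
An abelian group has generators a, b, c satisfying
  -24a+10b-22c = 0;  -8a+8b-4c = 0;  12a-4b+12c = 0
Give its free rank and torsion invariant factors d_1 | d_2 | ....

rank_ℚ(R)=3; free=3−3=0
SNF(R) diag = [2, 4, 4] → torsion [2, 4, 4]

Answer: M ≅ ℤ/2 ⊕ ℤ/4 ⊕ ℤ/4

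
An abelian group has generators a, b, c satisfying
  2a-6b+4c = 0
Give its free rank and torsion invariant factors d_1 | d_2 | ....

Answer: M ≅ ℤ^2 ⊕ ℤ/2

Derivation:
rank_ℚ(R)=1; free=3−1=2
SNF(R) diag = [2] → torsion [2]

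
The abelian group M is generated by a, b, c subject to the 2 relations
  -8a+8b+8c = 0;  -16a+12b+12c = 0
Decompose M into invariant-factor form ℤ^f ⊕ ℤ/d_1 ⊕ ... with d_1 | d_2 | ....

Answer: M ≅ ℤ^1 ⊕ ℤ/4 ⊕ ℤ/8

Derivation:
rank_ℚ(R)=2; free=3−2=1
SNF(R) diag = [4, 8] → torsion [4, 8]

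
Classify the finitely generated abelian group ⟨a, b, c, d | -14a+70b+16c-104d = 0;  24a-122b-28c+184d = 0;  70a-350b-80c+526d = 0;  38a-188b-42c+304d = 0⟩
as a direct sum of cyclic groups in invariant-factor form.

Answer: M ≅ ℤ/2 ⊕ ℤ/2 ⊕ ℤ/6 ⊕ ℤ/6

Derivation:
rank_ℚ(R)=4; free=4−4=0
SNF(R) diag = [2, 2, 6, 6] → torsion [2, 2, 6, 6]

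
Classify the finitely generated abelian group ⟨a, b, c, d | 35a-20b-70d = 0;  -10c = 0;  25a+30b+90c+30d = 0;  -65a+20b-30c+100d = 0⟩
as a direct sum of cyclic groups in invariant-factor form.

rank_ℚ(R)=4; free=4−4=0
SNF(R) diag = [5, 10, 10, 30] → torsion [5, 10, 10, 30]

Answer: M ≅ ℤ/5 ⊕ ℤ/10 ⊕ ℤ/10 ⊕ ℤ/30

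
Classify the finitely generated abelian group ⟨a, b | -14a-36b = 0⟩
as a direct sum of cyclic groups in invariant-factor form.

rank_ℚ(R)=1; free=2−1=1
SNF(R) diag = [2] → torsion [2]

Answer: M ≅ ℤ^1 ⊕ ℤ/2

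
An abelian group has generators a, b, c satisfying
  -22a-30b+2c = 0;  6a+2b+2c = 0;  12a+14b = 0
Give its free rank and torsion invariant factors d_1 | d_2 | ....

rank_ℚ(R)=3; free=3−3=0
SNF(R) diag = [2, 2, 4] → torsion [2, 2, 4]

Answer: M ≅ ℤ/2 ⊕ ℤ/2 ⊕ ℤ/4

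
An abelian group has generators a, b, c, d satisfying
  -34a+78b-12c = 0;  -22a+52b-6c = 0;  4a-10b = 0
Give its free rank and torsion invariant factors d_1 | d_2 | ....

rank_ℚ(R)=3; free=4−3=1
SNF(R) diag = [2, 2, 6] → torsion [2, 2, 6]

Answer: M ≅ ℤ^1 ⊕ ℤ/2 ⊕ ℤ/2 ⊕ ℤ/6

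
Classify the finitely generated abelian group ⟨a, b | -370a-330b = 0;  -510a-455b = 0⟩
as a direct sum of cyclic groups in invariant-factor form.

rank_ℚ(R)=2; free=2−2=0
SNF(R) diag = [5, 10] → torsion [5, 10]

Answer: M ≅ ℤ/5 ⊕ ℤ/10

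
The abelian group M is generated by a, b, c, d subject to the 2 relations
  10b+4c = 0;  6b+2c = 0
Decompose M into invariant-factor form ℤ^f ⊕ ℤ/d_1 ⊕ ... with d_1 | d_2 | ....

rank_ℚ(R)=2; free=4−2=2
SNF(R) diag = [2, 2] → torsion [2, 2]

Answer: M ≅ ℤ^2 ⊕ ℤ/2 ⊕ ℤ/2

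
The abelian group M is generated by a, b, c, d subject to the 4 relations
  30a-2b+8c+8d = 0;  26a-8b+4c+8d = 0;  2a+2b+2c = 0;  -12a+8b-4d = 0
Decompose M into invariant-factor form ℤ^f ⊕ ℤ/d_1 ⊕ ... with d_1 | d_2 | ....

Answer: M ≅ ℤ/2 ⊕ ℤ/2 ⊕ ℤ/2 ⊕ ℤ/4

Derivation:
rank_ℚ(R)=4; free=4−4=0
SNF(R) diag = [2, 2, 2, 4] → torsion [2, 2, 2, 4]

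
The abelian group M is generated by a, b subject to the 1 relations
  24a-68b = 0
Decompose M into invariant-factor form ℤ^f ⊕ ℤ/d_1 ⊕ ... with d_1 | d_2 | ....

Answer: M ≅ ℤ^1 ⊕ ℤ/4

Derivation:
rank_ℚ(R)=1; free=2−1=1
SNF(R) diag = [4] → torsion [4]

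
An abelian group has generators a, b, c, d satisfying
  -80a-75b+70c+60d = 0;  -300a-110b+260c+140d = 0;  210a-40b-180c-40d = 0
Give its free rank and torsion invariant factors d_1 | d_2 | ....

rank_ℚ(R)=3; free=4−3=1
SNF(R) diag = [5, 10, 20] → torsion [5, 10, 20]

Answer: M ≅ ℤ^1 ⊕ ℤ/5 ⊕ ℤ/10 ⊕ ℤ/20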